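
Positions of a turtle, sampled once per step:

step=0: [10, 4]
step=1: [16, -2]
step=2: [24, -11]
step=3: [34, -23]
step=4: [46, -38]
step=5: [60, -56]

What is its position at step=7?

[94, -101]

Successive displacements: [+6, -6], [+8, -9], [+10, -12], [+12, -15], [+14, -18] — each changes by [+2, -3].
step 6: [60, -56] + [+16, -21] → [76, -77]
step 7: [76, -77] + [+18, -24] → [94, -101]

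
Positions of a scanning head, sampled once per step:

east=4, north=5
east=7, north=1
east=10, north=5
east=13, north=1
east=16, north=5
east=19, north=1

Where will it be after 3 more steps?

The east coordinate changes by +3 each step, so at step 8 it is 4 + 8·(3) = 28.
The north coordinate repeats the cycle [5, 1] with period 2; step 8 mod 2 = 0, giving 5.

east=28, north=5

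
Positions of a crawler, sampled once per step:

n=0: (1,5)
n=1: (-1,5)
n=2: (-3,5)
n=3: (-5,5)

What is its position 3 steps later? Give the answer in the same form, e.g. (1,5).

Constant displacement of (-2,+0) per step.
step 4: (-5,5) + (-2,+0) → (-7,5)
step 5: (-7,5) + (-2,+0) → (-9,5)
step 6: (-9,5) + (-2,+0) → (-11,5)

(-11,5)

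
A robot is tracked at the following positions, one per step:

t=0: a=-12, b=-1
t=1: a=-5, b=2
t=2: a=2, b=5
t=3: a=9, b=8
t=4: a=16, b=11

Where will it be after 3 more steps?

Each step adds (+7, +3) to the position.
step 5: a=16, b=11 + (+7, +3) → a=23, b=14
step 6: a=23, b=14 + (+7, +3) → a=30, b=17
step 7: a=30, b=17 + (+7, +3) → a=37, b=20

a=37, b=20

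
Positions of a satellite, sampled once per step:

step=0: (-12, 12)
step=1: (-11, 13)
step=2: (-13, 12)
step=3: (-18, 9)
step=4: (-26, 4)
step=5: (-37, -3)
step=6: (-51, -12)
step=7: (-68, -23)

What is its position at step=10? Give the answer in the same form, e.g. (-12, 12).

(-137, -68)

First differences are (+1, +1), (-2, -1), (-5, -3), (-8, -5), (-11, -7), (-14, -9), (-17, -11); their common second difference is (-3, -2) (constant acceleration).
step 8: (-68, -23) + (-20, -13) → (-88, -36)
step 9: (-88, -36) + (-23, -15) → (-111, -51)
step 10: (-111, -51) + (-26, -17) → (-137, -68)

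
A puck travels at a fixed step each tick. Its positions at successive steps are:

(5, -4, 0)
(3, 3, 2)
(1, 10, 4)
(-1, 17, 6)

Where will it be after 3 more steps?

(-7, 38, 12)

Each step adds (-2, +7, +2) to the position.
step 4: (-1, 17, 6) + (-2, +7, +2) → (-3, 24, 8)
step 5: (-3, 24, 8) + (-2, +7, +2) → (-5, 31, 10)
step 6: (-5, 31, 10) + (-2, +7, +2) → (-7, 38, 12)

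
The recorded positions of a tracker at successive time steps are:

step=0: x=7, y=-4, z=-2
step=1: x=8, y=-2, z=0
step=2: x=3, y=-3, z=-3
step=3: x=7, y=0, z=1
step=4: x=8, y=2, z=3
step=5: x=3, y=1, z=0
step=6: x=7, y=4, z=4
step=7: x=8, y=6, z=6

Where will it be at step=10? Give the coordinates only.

The moves between consecutive positions are (+1,+2,+2), (-5,-1,-3), (+4,+3,+4), (+1,+2,+2), (-5,-1,-3), (+4,+3,+4), (+1,+2,+2); they repeat the 3-cycle [(+1,+2,+2), (-5,-1,-3), (+4,+3,+4)].
step 8: apply (-5,-1,-3) → x=3, y=5, z=3
step 9: apply (+4,+3,+4) → x=7, y=8, z=7
step 10: apply (+1,+2,+2) → x=8, y=10, z=9

x=8, y=10, z=9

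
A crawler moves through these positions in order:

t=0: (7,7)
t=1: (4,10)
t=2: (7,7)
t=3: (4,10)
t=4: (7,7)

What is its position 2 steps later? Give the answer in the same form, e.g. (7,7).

Step-to-step displacements: (-3,+3), (+3,-3), (-3,+3), (+3,-3); each is -1× the previous.
step 5: (7,7) + (-3,+3) → (4,10)
step 6: (4,10) + (+3,-3) → (7,7)

(7,7)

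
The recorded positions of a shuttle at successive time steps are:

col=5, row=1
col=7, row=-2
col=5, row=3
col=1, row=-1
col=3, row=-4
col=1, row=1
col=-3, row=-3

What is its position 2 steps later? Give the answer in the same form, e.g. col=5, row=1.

col=-3, row=-1

Differencing gives (+2, -3), (-2, +5), (-4, -4), (+2, -3), (-2, +5), (-4, -4). This is the pattern (+2, -3), (-2, +5), (-4, -4) repeated.
step 7: apply (+2, -3) → col=-1, row=-6
step 8: apply (-2, +5) → col=-3, row=-1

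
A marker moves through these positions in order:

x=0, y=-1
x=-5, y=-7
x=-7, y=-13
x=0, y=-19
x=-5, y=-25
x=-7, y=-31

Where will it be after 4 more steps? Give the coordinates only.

X: cycles through 0, -5, -7 every 3 steps. Step 9 lands at position 0 of the cycle → 0.
Y: linear, -6 per step → -55 at step 9.

x=0, y=-55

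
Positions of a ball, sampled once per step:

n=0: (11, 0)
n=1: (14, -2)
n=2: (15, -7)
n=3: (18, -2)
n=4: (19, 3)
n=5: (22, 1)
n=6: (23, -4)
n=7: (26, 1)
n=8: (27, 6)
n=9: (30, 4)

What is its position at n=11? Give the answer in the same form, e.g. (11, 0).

Differencing gives (+3, -2), (+1, -5), (+3, +5), (+1, +5), (+3, -2), (+1, -5), (+3, +5), (+1, +5), (+3, -2). This is the pattern (+3, -2), (+1, -5), (+3, +5), (+1, +5) repeated.
step 10: apply (+1, -5) → (31, -1)
step 11: apply (+3, +5) → (34, 4)

(34, 4)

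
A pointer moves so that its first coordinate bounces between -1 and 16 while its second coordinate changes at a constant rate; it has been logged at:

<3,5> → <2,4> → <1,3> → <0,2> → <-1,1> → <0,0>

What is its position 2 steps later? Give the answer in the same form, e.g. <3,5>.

The first coordinate reflects between -1 and 16, moving 1 per step.
  step 6: 0 → 1
  step 7: 1 → 2
The second coordinate changes by -1 each step: at step 7 it is -2.

<2,-2>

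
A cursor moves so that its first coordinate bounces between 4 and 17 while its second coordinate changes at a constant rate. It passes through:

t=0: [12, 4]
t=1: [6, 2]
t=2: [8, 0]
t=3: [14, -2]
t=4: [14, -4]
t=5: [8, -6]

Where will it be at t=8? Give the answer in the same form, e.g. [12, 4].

[16, -12]

The first coordinate reflects between 4 and 17, moving 6 per step.
  step 6: 8 → 6
  step 7: 6 → 12
  step 8: 12 → 16
The second coordinate changes by -2 each step: at step 8 it is -12.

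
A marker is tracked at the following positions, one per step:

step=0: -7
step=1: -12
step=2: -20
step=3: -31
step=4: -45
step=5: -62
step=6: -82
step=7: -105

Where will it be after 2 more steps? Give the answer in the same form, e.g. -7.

Successive displacements: -5, -8, -11, -14, -17, -20, -23 — each changes by -3.
step 8: -105 − 26 → -131
step 9: -131 − 29 → -160

-160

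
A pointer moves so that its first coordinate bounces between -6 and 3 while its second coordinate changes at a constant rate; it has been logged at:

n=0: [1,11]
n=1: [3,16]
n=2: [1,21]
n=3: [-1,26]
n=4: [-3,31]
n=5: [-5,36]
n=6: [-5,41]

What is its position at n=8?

[-1,51]

The first coordinate travels 2 per step and bounces off the walls at -6 and 3.
  step 7: -5 → -3
  step 8: -3 → -1
The second coordinate changes by +5 each step: at step 8 it is 51.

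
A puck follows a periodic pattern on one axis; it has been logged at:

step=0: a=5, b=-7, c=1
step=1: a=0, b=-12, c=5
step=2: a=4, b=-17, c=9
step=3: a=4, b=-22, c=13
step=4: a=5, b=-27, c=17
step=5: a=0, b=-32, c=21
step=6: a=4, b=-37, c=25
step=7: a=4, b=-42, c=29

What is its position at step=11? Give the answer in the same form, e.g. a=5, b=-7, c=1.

A: cycles through 5, 0, 4, 4 every 4 steps. Step 11 lands at position 3 of the cycle → 4.
B: linear, -5 per step → -62 at step 11.
C: linear, +4 per step → 45 at step 11.

a=4, b=-62, c=45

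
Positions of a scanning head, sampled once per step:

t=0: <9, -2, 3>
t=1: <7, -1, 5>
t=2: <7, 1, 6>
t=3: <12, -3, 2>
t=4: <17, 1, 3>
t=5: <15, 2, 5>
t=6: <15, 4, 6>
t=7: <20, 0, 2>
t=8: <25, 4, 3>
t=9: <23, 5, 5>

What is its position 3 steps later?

<33, 7, 3>

Step-to-step displacements: <-2, +1, +2>, <+0, +2, +1>, <+5, -4, -4>, <+5, +4, +1>, <-2, +1, +2>, <+0, +2, +1>, <+5, -4, -4>, <+5, +4, +1>, <-2, +1, +2> — a repeating cycle of length 4.
step 10: apply <+0, +2, +1> → <23, 7, 6>
step 11: apply <+5, -4, -4> → <28, 3, 2>
step 12: apply <+5, +4, +1> → <33, 7, 3>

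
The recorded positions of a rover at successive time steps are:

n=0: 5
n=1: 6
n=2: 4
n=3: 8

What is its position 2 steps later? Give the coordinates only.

Step-to-step displacements: +1, -2, +4; each is -2× the previous.
step 4: 8 − 8 → 0
step 5: 0 + 16 → 16

16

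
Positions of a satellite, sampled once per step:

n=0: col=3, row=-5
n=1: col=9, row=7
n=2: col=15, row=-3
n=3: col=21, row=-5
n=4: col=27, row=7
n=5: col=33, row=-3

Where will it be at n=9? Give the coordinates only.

col=57, row=-5

Col: linear, +6 per step → 57 at step 9.
Row: cycles through -5, 7, -3 every 3 steps. Step 9 lands at position 0 of the cycle → -5.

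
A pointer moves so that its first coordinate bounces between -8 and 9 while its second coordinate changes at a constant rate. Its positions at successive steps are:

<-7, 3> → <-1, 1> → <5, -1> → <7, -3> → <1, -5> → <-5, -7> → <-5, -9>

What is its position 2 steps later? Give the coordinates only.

<7, -13>

The first coordinate reflects between -8 and 9, moving 6 per step.
  step 7: -5 → 1
  step 8: 1 → 7
The second coordinate changes by -2 each step: at step 8 it is -13.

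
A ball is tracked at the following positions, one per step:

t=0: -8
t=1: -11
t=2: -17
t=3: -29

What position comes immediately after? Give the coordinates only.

-53

The jumps are -3, -6, -12 — a geometric progression with ratio 2.
step 4: -29 − 24 → -53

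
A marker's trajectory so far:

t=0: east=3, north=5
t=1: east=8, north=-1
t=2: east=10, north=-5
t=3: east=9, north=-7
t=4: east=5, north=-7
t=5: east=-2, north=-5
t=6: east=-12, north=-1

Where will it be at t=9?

east=-60, north=23

First differences are (+5, -6), (+2, -4), (-1, -2), (-4, +0), (-7, +2), (-10, +4); their common second difference is (-3, +2) (constant acceleration).
step 7: east=-12, north=-1 + (-13, +6) → east=-25, north=5
step 8: east=-25, north=5 + (-16, +8) → east=-41, north=13
step 9: east=-41, north=13 + (-19, +10) → east=-60, north=23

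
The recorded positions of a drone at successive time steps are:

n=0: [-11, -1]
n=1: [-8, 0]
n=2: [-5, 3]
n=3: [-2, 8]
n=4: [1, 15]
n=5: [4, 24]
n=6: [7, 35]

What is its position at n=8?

First differences are [+3, +1], [+3, +3], [+3, +5], [+3, +7], [+3, +9], [+3, +11]; their common second difference is [+0, +2] (constant acceleration).
step 7: [7, 35] + [+3, +13] → [10, 48]
step 8: [10, 48] + [+3, +15] → [13, 63]

[13, 63]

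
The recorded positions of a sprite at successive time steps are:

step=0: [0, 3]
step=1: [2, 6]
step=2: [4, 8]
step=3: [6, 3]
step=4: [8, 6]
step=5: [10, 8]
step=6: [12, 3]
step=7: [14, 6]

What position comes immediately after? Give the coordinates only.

The first coordinate changes by +2 each step, so at step 8 it is 0 + 8·(2) = 16.
The second coordinate repeats the cycle [3, 6, 8] with period 3; step 8 mod 3 = 2, giving 8.

[16, 8]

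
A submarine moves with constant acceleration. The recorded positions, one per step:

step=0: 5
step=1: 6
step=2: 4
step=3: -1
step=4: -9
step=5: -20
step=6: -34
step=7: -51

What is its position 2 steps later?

-94

Successive displacements: +1, -2, -5, -8, -11, -14, -17 — each changes by -3.
step 8: -51 − 20 → -71
step 9: -71 − 23 → -94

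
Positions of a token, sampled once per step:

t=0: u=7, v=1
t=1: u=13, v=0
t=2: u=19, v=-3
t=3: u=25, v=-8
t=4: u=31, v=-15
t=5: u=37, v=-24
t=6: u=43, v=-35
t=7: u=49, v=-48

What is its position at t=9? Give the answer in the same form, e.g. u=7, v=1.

u=61, v=-80

First differences are (+6,-1), (+6,-3), (+6,-5), (+6,-7), (+6,-9), (+6,-11), (+6,-13); their common second difference is (+0,-2) (constant acceleration).
step 8: u=49, v=-48 + (+6,-15) → u=55, v=-63
step 9: u=55, v=-63 + (+6,-17) → u=61, v=-80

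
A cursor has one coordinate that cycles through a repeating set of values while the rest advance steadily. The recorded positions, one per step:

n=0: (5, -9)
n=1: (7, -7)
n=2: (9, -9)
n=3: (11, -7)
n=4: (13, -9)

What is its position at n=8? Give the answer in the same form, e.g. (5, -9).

(21, -9)

The first coordinate changes by +2 each step, so at step 8 it is 5 + 8·(2) = 21.
The second coordinate repeats the cycle [-9, -7] with period 2; step 8 mod 2 = 0, giving -9.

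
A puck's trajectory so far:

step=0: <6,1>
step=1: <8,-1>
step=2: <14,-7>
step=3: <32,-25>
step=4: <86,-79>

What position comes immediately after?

Consecutive displacements <+2,-2>, <+6,-6>, <+18,-18>, <+54,-54> scale by a factor of 3 each step.
step 5: <86,-79> + <+162,-162> → <248,-241>

<248,-241>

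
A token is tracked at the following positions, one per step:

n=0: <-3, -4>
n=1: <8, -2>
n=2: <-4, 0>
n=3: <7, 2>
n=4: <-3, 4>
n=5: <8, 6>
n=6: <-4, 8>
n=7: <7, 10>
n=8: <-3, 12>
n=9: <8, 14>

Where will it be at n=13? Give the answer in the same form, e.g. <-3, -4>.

<8, 22>

The first coordinate repeats the cycle [-3, 8, -4, 7] with period 4; step 13 mod 4 = 1, giving 8.
The second coordinate changes by +2 each step, so at step 13 it is -4 + 13·(2) = 22.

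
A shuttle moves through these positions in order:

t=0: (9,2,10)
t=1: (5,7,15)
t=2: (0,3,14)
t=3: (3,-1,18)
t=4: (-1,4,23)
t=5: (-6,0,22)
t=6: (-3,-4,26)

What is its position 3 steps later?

(-9,-7,34)

Step-to-step displacements: (-4,+5,+5), (-5,-4,-1), (+3,-4,+4), (-4,+5,+5), (-5,-4,-1), (+3,-4,+4) — a repeating cycle of length 3.
step 7: apply (-4,+5,+5) → (-7,1,31)
step 8: apply (-5,-4,-1) → (-12,-3,30)
step 9: apply (+3,-4,+4) → (-9,-7,34)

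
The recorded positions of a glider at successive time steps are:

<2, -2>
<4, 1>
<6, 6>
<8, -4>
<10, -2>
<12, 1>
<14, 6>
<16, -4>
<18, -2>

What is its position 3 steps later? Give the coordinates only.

The first coordinate changes by +2 each step, so at step 11 it is 2 + 11·(2) = 24.
The second coordinate repeats the cycle [-2, 1, 6, -4] with period 4; step 11 mod 4 = 3, giving -4.

<24, -4>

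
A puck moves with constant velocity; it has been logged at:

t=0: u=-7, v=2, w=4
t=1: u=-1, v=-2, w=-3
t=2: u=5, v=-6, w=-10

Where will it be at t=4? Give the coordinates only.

u=17, v=-14, w=-24

The position changes by (+6, -4, -7) every step.
step 3: u=5, v=-6, w=-10 + (+6, -4, -7) → u=11, v=-10, w=-17
step 4: u=11, v=-10, w=-17 + (+6, -4, -7) → u=17, v=-14, w=-24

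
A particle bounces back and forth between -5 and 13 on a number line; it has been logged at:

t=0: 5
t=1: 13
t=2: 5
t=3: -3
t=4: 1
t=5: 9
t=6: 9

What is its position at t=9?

The value travels 8 per step and bounces off the walls at -5 and 13.
  step 7: 9 → 1
  step 8: 1 → -3
  step 9: -3 → 5

5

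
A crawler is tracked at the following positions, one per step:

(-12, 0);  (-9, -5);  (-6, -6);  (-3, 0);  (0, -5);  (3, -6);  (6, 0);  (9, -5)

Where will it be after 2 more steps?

(15, 0)

First: linear, +3 per step → 15 at step 9.
Second: cycles through 0, -5, -6 every 3 steps. Step 9 lands at position 0 of the cycle → 0.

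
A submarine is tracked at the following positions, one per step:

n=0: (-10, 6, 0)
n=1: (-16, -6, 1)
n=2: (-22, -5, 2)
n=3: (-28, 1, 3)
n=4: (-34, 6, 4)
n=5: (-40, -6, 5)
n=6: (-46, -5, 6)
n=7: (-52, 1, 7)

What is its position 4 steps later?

(-76, 1, 11)

First: linear, -6 per step → -76 at step 11.
Second: cycles through 6, -6, -5, 1 every 4 steps. Step 11 lands at position 3 of the cycle → 1.
Third: linear, +1 per step → 11 at step 11.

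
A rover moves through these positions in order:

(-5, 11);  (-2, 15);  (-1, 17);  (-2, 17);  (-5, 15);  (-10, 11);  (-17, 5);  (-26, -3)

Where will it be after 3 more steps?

(-65, -39)

Successive displacements: (+3, +4), (+1, +2), (-1, +0), (-3, -2), (-5, -4), (-7, -6), (-9, -8) — each changes by (-2, -2).
step 8: (-26, -3) + (-11, -10) → (-37, -13)
step 9: (-37, -13) + (-13, -12) → (-50, -25)
step 10: (-50, -25) + (-15, -14) → (-65, -39)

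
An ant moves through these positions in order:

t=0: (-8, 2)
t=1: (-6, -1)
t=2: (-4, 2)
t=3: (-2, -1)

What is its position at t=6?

(4, 2)

The first coordinate changes by +2 each step, so at step 6 it is -8 + 6·(2) = 4.
The second coordinate repeats the cycle [2, -1] with period 2; step 6 mod 2 = 0, giving 2.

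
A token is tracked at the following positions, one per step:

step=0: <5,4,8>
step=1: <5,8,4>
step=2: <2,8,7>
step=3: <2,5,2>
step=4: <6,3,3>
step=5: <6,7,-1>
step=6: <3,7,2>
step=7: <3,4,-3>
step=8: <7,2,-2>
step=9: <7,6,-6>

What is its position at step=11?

<4,3,-8>

Step-to-step displacements: <+0,+4,-4>, <-3,+0,+3>, <+0,-3,-5>, <+4,-2,+1>, <+0,+4,-4>, <-3,+0,+3>, <+0,-3,-5>, <+4,-2,+1>, <+0,+4,-4> — a repeating cycle of length 4.
step 10: apply <-3,+0,+3> → <4,6,-3>
step 11: apply <+0,-3,-5> → <4,3,-8>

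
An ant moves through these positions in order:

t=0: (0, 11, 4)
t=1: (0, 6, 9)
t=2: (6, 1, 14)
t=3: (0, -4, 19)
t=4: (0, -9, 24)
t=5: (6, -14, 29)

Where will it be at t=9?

(0, -34, 49)

First: cycles through 0, 0, 6 every 3 steps. Step 9 lands at position 0 of the cycle → 0.
Second: linear, -5 per step → -34 at step 9.
Third: linear, +5 per step → 49 at step 9.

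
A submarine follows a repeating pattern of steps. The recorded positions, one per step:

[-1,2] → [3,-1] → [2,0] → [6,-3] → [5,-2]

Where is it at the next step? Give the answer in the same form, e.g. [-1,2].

The moves between consecutive positions are [+4,-3], [-1,+1], [+4,-3], [-1,+1]; they repeat the 2-cycle [[+4,-3], [-1,+1]].
step 5: apply [+4,-3] → [9,-5]

[9,-5]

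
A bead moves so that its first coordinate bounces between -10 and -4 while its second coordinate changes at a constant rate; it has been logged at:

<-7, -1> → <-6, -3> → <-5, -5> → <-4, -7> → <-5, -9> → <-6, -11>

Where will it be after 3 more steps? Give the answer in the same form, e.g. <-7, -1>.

The first coordinate travels 1 per step and bounces off the walls at -10 and -4.
  step 6: -6 → -7
  step 7: -7 → -8
  step 8: -8 → -9
The second coordinate changes by -2 each step: at step 8 it is -17.

<-9, -17>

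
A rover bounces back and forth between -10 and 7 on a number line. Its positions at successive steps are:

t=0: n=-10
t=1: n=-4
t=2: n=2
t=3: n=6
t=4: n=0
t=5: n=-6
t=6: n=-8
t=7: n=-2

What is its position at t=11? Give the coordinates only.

The value travels 6 per step and bounces off the walls at -10 and 7.
  step 8: -2 → 4
  step 9: 4 → 4
  step 10: 4 → -2
  step 11: -2 → -8

n=-8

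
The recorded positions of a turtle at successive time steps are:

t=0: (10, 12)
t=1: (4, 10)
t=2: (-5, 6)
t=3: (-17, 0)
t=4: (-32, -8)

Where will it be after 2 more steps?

(-71, -30)

Taking differences between consecutive positions: (-6, -2), (-9, -4), (-12, -6), (-15, -8). These grow by (-3, -2) each step.
step 5: (-32, -8) + (-18, -10) → (-50, -18)
step 6: (-50, -18) + (-21, -12) → (-71, -30)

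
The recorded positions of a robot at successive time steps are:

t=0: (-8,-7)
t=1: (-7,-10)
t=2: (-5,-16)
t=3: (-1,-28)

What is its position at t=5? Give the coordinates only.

(23,-100)

The jumps are (+1,-3), (+2,-6), (+4,-12) — a geometric progression with ratio 2.
step 4: (-1,-28) + (+8,-24) → (7,-52)
step 5: (7,-52) + (+16,-48) → (23,-100)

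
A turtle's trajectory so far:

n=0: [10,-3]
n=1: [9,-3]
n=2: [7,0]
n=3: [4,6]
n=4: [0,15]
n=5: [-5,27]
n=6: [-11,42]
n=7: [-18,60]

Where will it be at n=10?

[-45,132]

First differences are [-1,+0], [-2,+3], [-3,+6], [-4,+9], [-5,+12], [-6,+15], [-7,+18]; their common second difference is [-1,+3] (constant acceleration).
step 8: [-18,60] + [-8,+21] → [-26,81]
step 9: [-26,81] + [-9,+24] → [-35,105]
step 10: [-35,105] + [-10,+27] → [-45,132]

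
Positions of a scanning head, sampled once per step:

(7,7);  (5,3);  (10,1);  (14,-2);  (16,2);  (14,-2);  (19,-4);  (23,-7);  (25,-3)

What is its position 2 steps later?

(28,-9)

The moves between consecutive positions are (-2,-4), (+5,-2), (+4,-3), (+2,+4), (-2,-4), (+5,-2), (+4,-3), (+2,+4); they repeat the 4-cycle [(-2,-4), (+5,-2), (+4,-3), (+2,+4)].
step 9: apply (-2,-4) → (23,-7)
step 10: apply (+5,-2) → (28,-9)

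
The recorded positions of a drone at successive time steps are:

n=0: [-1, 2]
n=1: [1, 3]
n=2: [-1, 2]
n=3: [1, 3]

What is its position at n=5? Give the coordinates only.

[1, 3]

Step-to-step displacements: [+2, +1], [-2, -1], [+2, +1]; each is -1× the previous.
step 4: [1, 3] + [-2, -1] → [-1, 2]
step 5: [-1, 2] + [+2, +1] → [1, 3]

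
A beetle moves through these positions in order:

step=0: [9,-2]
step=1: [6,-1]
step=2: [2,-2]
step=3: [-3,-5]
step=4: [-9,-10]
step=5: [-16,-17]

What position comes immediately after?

[-24,-26]

Successive displacements: [-3,+1], [-4,-1], [-5,-3], [-6,-5], [-7,-7] — each changes by [-1,-2].
step 6: [-16,-17] + [-8,-9] → [-24,-26]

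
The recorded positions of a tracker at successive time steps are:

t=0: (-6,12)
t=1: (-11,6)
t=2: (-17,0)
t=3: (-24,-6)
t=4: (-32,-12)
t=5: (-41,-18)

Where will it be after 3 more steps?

(-74,-36)

First differences are (-5,-6), (-6,-6), (-7,-6), (-8,-6), (-9,-6); their common second difference is (-1,+0) (constant acceleration).
step 6: (-41,-18) + (-10,-6) → (-51,-24)
step 7: (-51,-24) + (-11,-6) → (-62,-30)
step 8: (-62,-30) + (-12,-6) → (-74,-36)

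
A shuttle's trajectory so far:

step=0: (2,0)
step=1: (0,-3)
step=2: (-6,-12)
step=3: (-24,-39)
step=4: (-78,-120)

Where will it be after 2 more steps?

(-726,-1092)

Consecutive displacements (-2,-3), (-6,-9), (-18,-27), (-54,-81) scale by a factor of 3 each step.
step 5: (-78,-120) + (-162,-243) → (-240,-363)
step 6: (-240,-363) + (-486,-729) → (-726,-1092)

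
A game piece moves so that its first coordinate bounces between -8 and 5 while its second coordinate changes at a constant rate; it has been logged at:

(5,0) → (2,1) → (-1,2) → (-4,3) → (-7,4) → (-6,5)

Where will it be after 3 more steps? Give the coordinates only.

The first coordinate reflects between -8 and 5, moving 3 per step.
  step 6: -6 → -3
  step 7: -3 → 0
  step 8: 0 → 3
The second coordinate changes by +1 each step: at step 8 it is 8.

(3,8)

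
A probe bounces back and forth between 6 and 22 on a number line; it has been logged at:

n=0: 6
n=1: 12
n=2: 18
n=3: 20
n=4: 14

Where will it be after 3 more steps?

The value reflects between 6 and 22, moving 6 per step.
  step 5: 14 → 8
  step 6: 8 → 10
  step 7: 10 → 16

16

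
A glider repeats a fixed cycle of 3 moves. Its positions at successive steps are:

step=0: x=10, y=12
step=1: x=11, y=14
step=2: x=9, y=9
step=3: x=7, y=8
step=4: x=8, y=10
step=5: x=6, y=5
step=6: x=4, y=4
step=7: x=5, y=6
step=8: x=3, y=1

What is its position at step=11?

The moves between consecutive positions are (+1,+2), (-2,-5), (-2,-1), (+1,+2), (-2,-5), (-2,-1), (+1,+2), (-2,-5); they repeat the 3-cycle [(+1,+2), (-2,-5), (-2,-1)].
step 9: apply (-2,-1) → x=1, y=0
step 10: apply (+1,+2) → x=2, y=2
step 11: apply (-2,-5) → x=0, y=-3

x=0, y=-3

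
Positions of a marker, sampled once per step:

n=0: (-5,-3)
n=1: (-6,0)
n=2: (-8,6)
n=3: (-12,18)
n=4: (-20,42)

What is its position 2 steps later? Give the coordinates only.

Step-to-step displacements: (-1,+3), (-2,+6), (-4,+12), (-8,+24); each is 2× the previous.
step 5: (-20,42) + (-16,+48) → (-36,90)
step 6: (-36,90) + (-32,+96) → (-68,186)

(-68,186)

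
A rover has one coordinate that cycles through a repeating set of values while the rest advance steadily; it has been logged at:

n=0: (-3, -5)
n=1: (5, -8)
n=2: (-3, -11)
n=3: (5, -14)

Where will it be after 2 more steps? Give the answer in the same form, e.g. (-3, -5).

(5, -20)

First: cycles through -3, 5 every 2 steps. Step 5 lands at position 1 of the cycle → 5.
Second: linear, -3 per step → -20 at step 5.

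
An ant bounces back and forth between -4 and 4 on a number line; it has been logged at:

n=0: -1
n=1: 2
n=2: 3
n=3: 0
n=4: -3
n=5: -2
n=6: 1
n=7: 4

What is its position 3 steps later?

-3

The value travels 3 per step and bounces off the walls at -4 and 4.
  step 8: 4 → 1
  step 9: 1 → -2
  step 10: -2 → -3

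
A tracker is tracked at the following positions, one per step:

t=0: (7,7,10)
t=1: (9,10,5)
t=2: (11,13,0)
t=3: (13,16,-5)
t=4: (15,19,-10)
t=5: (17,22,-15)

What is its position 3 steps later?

Each step adds (+2,+3,-5) to the position.
step 6: (17,22,-15) + (+2,+3,-5) → (19,25,-20)
step 7: (19,25,-20) + (+2,+3,-5) → (21,28,-25)
step 8: (21,28,-25) + (+2,+3,-5) → (23,31,-30)

(23,31,-30)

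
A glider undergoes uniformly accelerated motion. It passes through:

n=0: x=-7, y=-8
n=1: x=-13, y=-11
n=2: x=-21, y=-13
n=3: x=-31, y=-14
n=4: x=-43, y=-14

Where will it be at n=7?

x=-91, y=-8

First differences are (-6, -3), (-8, -2), (-10, -1), (-12, +0); their common second difference is (-2, +1) (constant acceleration).
step 5: x=-43, y=-14 + (-14, +1) → x=-57, y=-13
step 6: x=-57, y=-13 + (-16, +2) → x=-73, y=-11
step 7: x=-73, y=-11 + (-18, +3) → x=-91, y=-8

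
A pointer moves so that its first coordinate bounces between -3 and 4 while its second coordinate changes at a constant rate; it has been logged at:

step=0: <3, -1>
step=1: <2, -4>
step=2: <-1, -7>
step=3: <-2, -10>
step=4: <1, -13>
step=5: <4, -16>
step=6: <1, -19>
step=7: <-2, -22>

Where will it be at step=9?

The first coordinate travels 3 per step and bounces off the walls at -3 and 4.
  step 8: -2 → -1
  step 9: -1 → 2
The second coordinate changes by -3 each step: at step 9 it is -28.

<2, -28>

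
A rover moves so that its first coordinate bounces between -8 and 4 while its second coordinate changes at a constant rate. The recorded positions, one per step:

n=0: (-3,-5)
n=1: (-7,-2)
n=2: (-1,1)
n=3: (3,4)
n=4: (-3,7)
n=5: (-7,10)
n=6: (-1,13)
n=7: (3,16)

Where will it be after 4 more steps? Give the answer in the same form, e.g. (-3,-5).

(3,28)

The first coordinate travels 6 per step and bounces off the walls at -8 and 4.
  step 8: 3 → -3
  step 9: -3 → -7
  step 10: -7 → -1
  step 11: -1 → 3
The second coordinate changes by +3 each step: at step 11 it is 28.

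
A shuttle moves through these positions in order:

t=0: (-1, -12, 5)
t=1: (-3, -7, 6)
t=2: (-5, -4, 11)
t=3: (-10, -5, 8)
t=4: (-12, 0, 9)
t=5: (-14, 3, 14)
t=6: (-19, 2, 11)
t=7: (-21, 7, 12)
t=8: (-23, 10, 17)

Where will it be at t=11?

Differencing gives (-2, +5, +1), (-2, +3, +5), (-5, -1, -3), (-2, +5, +1), (-2, +3, +5), (-5, -1, -3), (-2, +5, +1), (-2, +3, +5). This is the pattern (-2, +5, +1), (-2, +3, +5), (-5, -1, -3) repeated.
step 9: apply (-5, -1, -3) → (-28, 9, 14)
step 10: apply (-2, +5, +1) → (-30, 14, 15)
step 11: apply (-2, +3, +5) → (-32, 17, 20)

(-32, 17, 20)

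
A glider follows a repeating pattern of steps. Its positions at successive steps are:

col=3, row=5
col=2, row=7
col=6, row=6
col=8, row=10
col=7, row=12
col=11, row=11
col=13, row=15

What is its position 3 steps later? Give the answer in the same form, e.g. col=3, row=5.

The moves between consecutive positions are (-1, +2), (+4, -1), (+2, +4), (-1, +2), (+4, -1), (+2, +4); they repeat the 3-cycle [(-1, +2), (+4, -1), (+2, +4)].
step 7: apply (-1, +2) → col=12, row=17
step 8: apply (+4, -1) → col=16, row=16
step 9: apply (+2, +4) → col=18, row=20

col=18, row=20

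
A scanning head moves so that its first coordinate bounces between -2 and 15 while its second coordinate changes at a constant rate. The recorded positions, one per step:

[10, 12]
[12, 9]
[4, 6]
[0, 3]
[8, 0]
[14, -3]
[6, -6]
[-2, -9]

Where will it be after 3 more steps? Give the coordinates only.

[8, -18]

The first coordinate travels 8 per step and bounces off the walls at -2 and 15.
  step 8: -2 → 6
  step 9: 6 → 14
  step 10: 14 → 8
The second coordinate changes by -3 each step: at step 10 it is -18.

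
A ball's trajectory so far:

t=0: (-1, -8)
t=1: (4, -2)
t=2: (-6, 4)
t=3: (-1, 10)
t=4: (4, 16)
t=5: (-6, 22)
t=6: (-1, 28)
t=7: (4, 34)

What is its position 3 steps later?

First: cycles through -1, 4, -6 every 3 steps. Step 10 lands at position 1 of the cycle → 4.
Second: linear, +6 per step → 52 at step 10.

(4, 52)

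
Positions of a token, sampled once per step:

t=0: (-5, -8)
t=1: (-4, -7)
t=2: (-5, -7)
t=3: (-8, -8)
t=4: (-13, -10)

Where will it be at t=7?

(-40, -22)

Taking differences between consecutive positions: (+1, +1), (-1, +0), (-3, -1), (-5, -2). These grow by (-2, -1) each step.
step 5: (-13, -10) + (-7, -3) → (-20, -13)
step 6: (-20, -13) + (-9, -4) → (-29, -17)
step 7: (-29, -17) + (-11, -5) → (-40, -22)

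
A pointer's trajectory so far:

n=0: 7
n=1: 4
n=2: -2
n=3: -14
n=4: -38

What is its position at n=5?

Step-to-step displacements: -3, -6, -12, -24; each is 2× the previous.
step 5: -38 − 48 → -86

-86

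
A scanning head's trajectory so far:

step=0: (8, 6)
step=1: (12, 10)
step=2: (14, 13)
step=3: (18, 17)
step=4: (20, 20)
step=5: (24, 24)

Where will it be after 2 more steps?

(30, 31)

The moves between consecutive positions are (+4, +4), (+2, +3), (+4, +4), (+2, +3), (+4, +4); they repeat the 2-cycle [(+4, +4), (+2, +3)].
step 6: apply (+2, +3) → (26, 27)
step 7: apply (+4, +4) → (30, 31)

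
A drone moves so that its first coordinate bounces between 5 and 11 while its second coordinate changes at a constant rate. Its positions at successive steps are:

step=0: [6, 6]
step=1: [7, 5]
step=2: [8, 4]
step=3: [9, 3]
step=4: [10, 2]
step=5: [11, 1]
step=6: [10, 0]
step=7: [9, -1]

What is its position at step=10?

[6, -4]

The first coordinate reflects between 5 and 11, moving 1 per step.
  step 8: 9 → 8
  step 9: 8 → 7
  step 10: 7 → 6
The second coordinate changes by -1 each step: at step 10 it is -4.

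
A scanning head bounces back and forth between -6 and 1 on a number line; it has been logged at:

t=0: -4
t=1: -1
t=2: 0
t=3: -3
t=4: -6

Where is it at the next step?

The value travels 3 per step and bounces off the walls at -6 and 1.
  step 5: -6 → -3

-3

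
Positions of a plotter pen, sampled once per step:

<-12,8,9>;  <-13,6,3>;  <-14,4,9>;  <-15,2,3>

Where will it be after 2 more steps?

First: linear, -1 per step → -17 at step 5.
Second: linear, -2 per step → -2 at step 5.
Third: cycles through 9, 3 every 2 steps. Step 5 lands at position 1 of the cycle → 3.

<-17,-2,3>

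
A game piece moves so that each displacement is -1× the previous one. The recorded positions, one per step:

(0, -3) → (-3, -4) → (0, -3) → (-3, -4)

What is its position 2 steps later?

Step-to-step displacements: (-3, -1), (+3, +1), (-3, -1); each is -1× the previous.
step 4: (-3, -4) + (+3, +1) → (0, -3)
step 5: (0, -3) + (-3, -1) → (-3, -4)

(-3, -4)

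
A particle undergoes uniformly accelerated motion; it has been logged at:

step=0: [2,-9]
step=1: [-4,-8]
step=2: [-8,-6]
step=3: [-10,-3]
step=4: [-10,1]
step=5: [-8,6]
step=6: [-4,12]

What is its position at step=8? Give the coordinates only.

[10,27]

First differences are [-6,+1], [-4,+2], [-2,+3], [+0,+4], [+2,+5], [+4,+6]; their common second difference is [+2,+1] (constant acceleration).
step 7: [-4,12] + [+6,+7] → [2,19]
step 8: [2,19] + [+8,+8] → [10,27]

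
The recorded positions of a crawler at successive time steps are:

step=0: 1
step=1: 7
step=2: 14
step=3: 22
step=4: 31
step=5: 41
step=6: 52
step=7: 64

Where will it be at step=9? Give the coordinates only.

Successive displacements: +6, +7, +8, +9, +10, +11, +12 — each changes by +1.
step 8: 64 + 13 → 77
step 9: 77 + 14 → 91

91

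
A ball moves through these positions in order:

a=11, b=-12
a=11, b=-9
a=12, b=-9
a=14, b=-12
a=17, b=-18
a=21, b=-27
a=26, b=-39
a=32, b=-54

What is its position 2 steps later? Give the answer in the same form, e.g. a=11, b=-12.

a=47, b=-93

First differences are (+0, +3), (+1, +0), (+2, -3), (+3, -6), (+4, -9), (+5, -12), (+6, -15); their common second difference is (+1, -3) (constant acceleration).
step 8: a=32, b=-54 + (+7, -18) → a=39, b=-72
step 9: a=39, b=-72 + (+8, -21) → a=47, b=-93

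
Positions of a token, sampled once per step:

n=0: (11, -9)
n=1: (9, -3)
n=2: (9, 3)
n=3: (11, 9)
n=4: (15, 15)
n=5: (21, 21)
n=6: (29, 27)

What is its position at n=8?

(51, 39)

First differences are (-2, +6), (+0, +6), (+2, +6), (+4, +6), (+6, +6), (+8, +6); their common second difference is (+2, +0) (constant acceleration).
step 7: (29, 27) + (+10, +6) → (39, 33)
step 8: (39, 33) + (+12, +6) → (51, 39)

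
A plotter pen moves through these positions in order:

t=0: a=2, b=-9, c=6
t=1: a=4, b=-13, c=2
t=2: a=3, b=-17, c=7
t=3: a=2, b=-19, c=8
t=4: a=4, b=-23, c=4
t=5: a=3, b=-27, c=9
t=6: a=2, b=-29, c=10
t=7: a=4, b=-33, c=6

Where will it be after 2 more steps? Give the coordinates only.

a=2, b=-39, c=12

The moves between consecutive positions are (+2, -4, -4), (-1, -4, +5), (-1, -2, +1), (+2, -4, -4), (-1, -4, +5), (-1, -2, +1), (+2, -4, -4); they repeat the 3-cycle [(+2, -4, -4), (-1, -4, +5), (-1, -2, +1)].
step 8: apply (-1, -4, +5) → a=3, b=-37, c=11
step 9: apply (-1, -2, +1) → a=2, b=-39, c=12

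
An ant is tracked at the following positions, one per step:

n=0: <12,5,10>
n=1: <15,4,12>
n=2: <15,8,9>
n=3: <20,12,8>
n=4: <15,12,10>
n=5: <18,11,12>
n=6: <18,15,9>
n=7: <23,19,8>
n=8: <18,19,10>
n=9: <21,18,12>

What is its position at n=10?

<21,22,9>

Differencing gives <+3,-1,+2>, <+0,+4,-3>, <+5,+4,-1>, <-5,+0,+2>, <+3,-1,+2>, <+0,+4,-3>, <+5,+4,-1>, <-5,+0,+2>, <+3,-1,+2>. This is the pattern <+3,-1,+2>, <+0,+4,-3>, <+5,+4,-1>, <-5,+0,+2> repeated.
step 10: apply <+0,+4,-3> → <21,22,9>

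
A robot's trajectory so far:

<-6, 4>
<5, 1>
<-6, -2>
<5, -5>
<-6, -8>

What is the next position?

The first coordinate repeats the cycle [-6, 5] with period 2; step 5 mod 2 = 1, giving 5.
The second coordinate changes by -3 each step, so at step 5 it is 4 + 5·(-3) = -11.

<5, -11>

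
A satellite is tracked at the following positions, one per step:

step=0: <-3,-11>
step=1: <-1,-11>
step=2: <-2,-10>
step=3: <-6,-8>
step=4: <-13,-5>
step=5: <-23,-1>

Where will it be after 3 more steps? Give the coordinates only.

<-71,17>

Successive displacements: <+2,+0>, <-1,+1>, <-4,+2>, <-7,+3>, <-10,+4> — each changes by <-3,+1>.
step 6: <-23,-1> + <-13,+5> → <-36,4>
step 7: <-36,4> + <-16,+6> → <-52,10>
step 8: <-52,10> + <-19,+7> → <-71,17>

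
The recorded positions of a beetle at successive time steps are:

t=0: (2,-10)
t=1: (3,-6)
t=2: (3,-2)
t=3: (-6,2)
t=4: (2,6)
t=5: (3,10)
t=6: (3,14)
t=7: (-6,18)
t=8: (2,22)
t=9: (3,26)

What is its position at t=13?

(3,42)

First: cycles through 2, 3, 3, -6 every 4 steps. Step 13 lands at position 1 of the cycle → 3.
Second: linear, +4 per step → 42 at step 13.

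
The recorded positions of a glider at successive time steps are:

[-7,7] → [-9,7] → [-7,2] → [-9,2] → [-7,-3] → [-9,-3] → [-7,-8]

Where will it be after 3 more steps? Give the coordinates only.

[-9,-13]

Step-to-step displacements: [-2,+0], [+2,-5], [-2,+0], [+2,-5], [-2,+0], [+2,-5] — a repeating cycle of length 2.
step 7: apply [-2,+0] → [-9,-8]
step 8: apply [+2,-5] → [-7,-13]
step 9: apply [-2,+0] → [-9,-13]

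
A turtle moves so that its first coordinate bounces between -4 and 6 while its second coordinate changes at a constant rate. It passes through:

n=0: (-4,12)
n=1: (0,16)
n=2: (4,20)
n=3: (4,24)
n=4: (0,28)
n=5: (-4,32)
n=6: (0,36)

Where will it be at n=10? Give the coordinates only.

(-4,52)

The first coordinate reflects between -4 and 6, moving 4 per step.
  step 7: 0 → 4
  step 8: 4 → 4
  step 9: 4 → 0
  step 10: 0 → -4
The second coordinate changes by +4 each step: at step 10 it is 52.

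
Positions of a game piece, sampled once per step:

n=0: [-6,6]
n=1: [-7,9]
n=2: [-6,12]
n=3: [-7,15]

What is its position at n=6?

[-6,24]

First: cycles through -6, -7 every 2 steps. Step 6 lands at position 0 of the cycle → -6.
Second: linear, +3 per step → 24 at step 6.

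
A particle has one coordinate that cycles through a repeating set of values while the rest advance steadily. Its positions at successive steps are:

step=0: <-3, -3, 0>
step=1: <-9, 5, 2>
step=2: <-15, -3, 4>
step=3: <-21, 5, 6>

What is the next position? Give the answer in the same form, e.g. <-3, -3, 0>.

First: linear, -6 per step → -27 at step 4.
Second: cycles through -3, 5 every 2 steps. Step 4 lands at position 0 of the cycle → -3.
Third: linear, +2 per step → 8 at step 4.

<-27, -3, 8>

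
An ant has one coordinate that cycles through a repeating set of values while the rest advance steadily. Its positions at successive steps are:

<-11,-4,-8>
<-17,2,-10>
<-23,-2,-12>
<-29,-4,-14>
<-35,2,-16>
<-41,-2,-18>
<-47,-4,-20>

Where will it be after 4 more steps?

<-71,2,-28>

First: linear, -6 per step → -71 at step 10.
Second: cycles through -4, 2, -2 every 3 steps. Step 10 lands at position 1 of the cycle → 2.
Third: linear, -2 per step → -28 at step 10.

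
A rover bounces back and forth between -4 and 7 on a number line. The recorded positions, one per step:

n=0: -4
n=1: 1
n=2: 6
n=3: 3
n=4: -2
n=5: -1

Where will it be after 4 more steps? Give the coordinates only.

The value travels 5 per step and bounces off the walls at -4 and 7.
  step 6: -1 → 4
  step 7: 4 → 5
  step 8: 5 → 0
  step 9: 0 → -3

-3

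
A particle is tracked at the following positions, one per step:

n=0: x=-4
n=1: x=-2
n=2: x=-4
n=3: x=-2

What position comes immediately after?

Step-to-step displacements: +2, -2, +2; each is -1× the previous.
step 4: -2 − 2 → x=-4

x=-4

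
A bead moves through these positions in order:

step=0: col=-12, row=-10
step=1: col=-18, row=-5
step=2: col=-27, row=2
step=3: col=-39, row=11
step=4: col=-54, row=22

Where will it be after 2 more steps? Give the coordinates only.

col=-93, row=50

First differences are (-6, +5), (-9, +7), (-12, +9), (-15, +11); their common second difference is (-3, +2) (constant acceleration).
step 5: col=-54, row=22 + (-18, +13) → col=-72, row=35
step 6: col=-72, row=35 + (-21, +15) → col=-93, row=50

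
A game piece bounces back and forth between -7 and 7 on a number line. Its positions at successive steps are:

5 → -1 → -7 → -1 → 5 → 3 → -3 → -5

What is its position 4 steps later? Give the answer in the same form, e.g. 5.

-5

The value travels 6 per step and bounces off the walls at -7 and 7.
  step 8: -5 → 1
  step 9: 1 → 7
  step 10: 7 → 1
  step 11: 1 → -5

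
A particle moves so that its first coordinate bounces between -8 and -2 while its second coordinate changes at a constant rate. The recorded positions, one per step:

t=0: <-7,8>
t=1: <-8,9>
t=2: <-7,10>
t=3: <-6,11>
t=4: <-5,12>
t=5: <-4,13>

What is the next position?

<-3,14>

The first coordinate reflects between -8 and -2, moving 1 per step.
  step 6: -4 → -3
The second coordinate changes by +1 each step: at step 6 it is 14.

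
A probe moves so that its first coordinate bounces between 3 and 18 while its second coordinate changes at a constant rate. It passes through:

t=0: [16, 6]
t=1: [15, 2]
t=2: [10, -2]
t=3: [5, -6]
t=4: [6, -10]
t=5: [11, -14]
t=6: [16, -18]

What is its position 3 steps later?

The first coordinate reflects between 3 and 18, moving 5 per step.
  step 7: 16 → 15
  step 8: 15 → 10
  step 9: 10 → 5
The second coordinate changes by -4 each step: at step 9 it is -30.

[5, -30]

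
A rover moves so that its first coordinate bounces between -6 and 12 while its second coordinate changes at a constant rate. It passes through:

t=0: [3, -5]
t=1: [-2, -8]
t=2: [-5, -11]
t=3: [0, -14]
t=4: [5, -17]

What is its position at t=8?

[-1, -29]

The first coordinate reflects between -6 and 12, moving 5 per step.
  step 5: 5 → 10
  step 6: 10 → 9
  step 7: 9 → 4
  step 8: 4 → -1
The second coordinate changes by -3 each step: at step 8 it is -29.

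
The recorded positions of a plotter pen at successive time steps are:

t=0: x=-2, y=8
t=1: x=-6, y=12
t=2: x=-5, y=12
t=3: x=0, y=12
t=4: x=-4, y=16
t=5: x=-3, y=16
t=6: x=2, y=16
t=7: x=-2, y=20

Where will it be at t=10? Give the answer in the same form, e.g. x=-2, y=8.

The moves between consecutive positions are (-4, +4), (+1, +0), (+5, +0), (-4, +4), (+1, +0), (+5, +0), (-4, +4); they repeat the 3-cycle [(-4, +4), (+1, +0), (+5, +0)].
step 8: apply (+1, +0) → x=-1, y=20
step 9: apply (+5, +0) → x=4, y=20
step 10: apply (-4, +4) → x=0, y=24

x=0, y=24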